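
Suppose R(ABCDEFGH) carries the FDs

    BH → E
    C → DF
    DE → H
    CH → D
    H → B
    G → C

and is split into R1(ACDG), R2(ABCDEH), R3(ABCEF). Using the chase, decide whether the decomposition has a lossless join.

Chase test. Columns are ABCDEFGH; row i has aⱼ where attribute j ∈ Ri, else bᵢⱼ.
Initial tableau (one row per fragment):
  row 1: a1 b12 a3 a4 b15 b16 a7 b18
  row 2: a1 a2 a3 a4 a5 b26 b27 a8
  row 3: a1 a2 a3 b34 a5 a6 b37 b38
Rows 1 and 2 agree on C; apply C→DF and equate their DF entries.
Rows 1 and 3 agree on C; apply C→DF and equate their DF entries.
Rows 2 and 3 agree on DE; apply DE→H and equate their H entries.
No row becomes fully distinguished — the join is lossy.

No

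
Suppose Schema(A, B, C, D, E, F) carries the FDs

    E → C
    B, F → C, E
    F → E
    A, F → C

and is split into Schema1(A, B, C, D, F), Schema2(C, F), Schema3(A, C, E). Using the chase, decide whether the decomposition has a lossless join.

No

Chase test. Columns are A, B, C, D, E, F; row i has aⱼ where attribute j ∈ Schemai, else bᵢⱼ.
Initial tableau (one row per fragment):
  row 1: a1 a2 a3 a4 b15 a6
  row 2: b21 b22 a3 b24 b25 a6
  row 3: a1 b32 a3 b34 a5 b36
Rows 1 and 2 agree on F; apply F→E and equate their E entries.
No row becomes fully distinguished — the join is lossy.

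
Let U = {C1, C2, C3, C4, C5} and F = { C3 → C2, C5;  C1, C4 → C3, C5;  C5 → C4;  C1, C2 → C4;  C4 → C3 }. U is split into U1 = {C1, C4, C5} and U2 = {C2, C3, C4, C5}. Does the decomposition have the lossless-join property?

Yes

Common attributes: U1 ∩ U2 = {C4, C5}.
Closure of {C4, C5}: C4 → C3 applies, adding C3; C3 → C2, C5 applies, adding C2. So (C4, C5)⁺ = {C2, C3, C4, C5}.
This closure contains every attribute of U2, so U1 ∩ U2 → U2. The join is lossless.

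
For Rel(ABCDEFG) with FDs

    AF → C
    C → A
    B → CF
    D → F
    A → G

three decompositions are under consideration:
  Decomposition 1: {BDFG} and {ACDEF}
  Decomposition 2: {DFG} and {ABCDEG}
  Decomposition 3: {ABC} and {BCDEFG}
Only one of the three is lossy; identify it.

Decomposition 1

Decomposition 1: common = {DF}, closure = {DF} → lossy.
Decomposition 2: common = {DG}, closure = {DFG} → lossless.
Decomposition 3: common = {BC}, closure = {ABCFG} → lossless.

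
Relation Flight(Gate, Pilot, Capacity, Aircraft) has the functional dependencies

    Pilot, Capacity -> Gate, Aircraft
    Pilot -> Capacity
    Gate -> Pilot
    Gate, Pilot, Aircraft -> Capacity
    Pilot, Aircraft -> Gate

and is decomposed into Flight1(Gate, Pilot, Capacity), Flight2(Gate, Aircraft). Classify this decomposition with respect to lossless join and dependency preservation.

Lossless test: (Gate)⁺ = {Gate, Pilot, Capacity, Aircraft}, which contains all of one fragment — lossless.
Dependency preservation: Pilot, Capacity → Gate, Aircraft; Gate, Pilot, Aircraft → Capacity; Pilot, Aircraft → Gate are not contained in any single fragment, but the restricted closure of each left-hand side across the fragments still reaches the right-hand side; the remaining FDs each lie inside some fragment. All dependencies are preserved.

lossless and dependency-preserving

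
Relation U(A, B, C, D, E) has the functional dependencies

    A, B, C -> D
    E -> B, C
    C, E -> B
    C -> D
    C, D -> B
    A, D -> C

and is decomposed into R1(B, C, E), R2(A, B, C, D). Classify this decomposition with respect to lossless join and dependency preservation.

lossy but dependency-preserving

Lossless test: (B, C)⁺ = {B, C, D}, which is a superkey of neither fragment — lossy.
Dependency preservation: every FD's attributes lie within a single fragment, so each can be enforced locally — preserved.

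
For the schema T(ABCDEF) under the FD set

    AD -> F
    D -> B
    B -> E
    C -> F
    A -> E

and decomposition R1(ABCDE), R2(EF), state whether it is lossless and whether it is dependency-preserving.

Lossless test: (E)⁺ = {E}, which is a superkey of neither fragment — lossy.
Dependency preservation: the restricted closure of {AD} across the fragments never reaches {F}, so AD → F cannot be enforced without a join — not preserved.

lossy and not dependency-preserving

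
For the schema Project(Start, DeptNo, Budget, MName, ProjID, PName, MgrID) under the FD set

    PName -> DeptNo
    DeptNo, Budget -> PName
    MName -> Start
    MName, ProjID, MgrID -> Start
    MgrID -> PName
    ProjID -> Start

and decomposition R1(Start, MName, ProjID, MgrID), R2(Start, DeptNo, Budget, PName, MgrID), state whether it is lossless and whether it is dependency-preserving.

lossy but dependency-preserving

Lossless test: (Start, MgrID)⁺ = {Start, DeptNo, PName, MgrID}, which is a superkey of neither fragment — lossy.
Dependency preservation: every FD's attributes lie within a single fragment, so each can be enforced locally — preserved.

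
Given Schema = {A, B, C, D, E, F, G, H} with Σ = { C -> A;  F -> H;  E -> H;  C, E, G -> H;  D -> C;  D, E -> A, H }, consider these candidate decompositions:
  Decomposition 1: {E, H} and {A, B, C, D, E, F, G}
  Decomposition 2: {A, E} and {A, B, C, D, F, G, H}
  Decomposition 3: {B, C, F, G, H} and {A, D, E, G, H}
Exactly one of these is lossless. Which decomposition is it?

Decomposition 1: common = {E}, closure = {E, H} → lossless.
Decomposition 2: common = {A}, closure = {A} → lossy.
Decomposition 3: common = {G, H}, closure = {G, H} → lossy.

Decomposition 1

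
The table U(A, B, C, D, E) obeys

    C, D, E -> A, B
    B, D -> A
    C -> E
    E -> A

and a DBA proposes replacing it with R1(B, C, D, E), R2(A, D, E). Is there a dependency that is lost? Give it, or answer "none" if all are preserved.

B, D -> A

Check B, D → A: no single fragment contains all of {A, B, D}, and the restricted closure of {B, D} across the fragments never reaches {A}.
C, D, E → A, B is preserved.
C → E is preserved.
E → A is preserved.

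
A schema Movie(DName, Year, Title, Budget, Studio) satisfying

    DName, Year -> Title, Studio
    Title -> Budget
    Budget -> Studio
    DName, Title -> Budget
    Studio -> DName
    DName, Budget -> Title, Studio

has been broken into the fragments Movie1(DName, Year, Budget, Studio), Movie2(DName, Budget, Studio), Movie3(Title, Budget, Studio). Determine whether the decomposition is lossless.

Yes

Chase test. Columns are DName, Year, Title, Budget, Studio; row i has aⱼ where attribute j ∈ Moviei, else bᵢⱼ.
Initial tableau (one row per fragment):
  row 1: a1 a2 b13 a4 a5
  row 2: a1 b22 b23 a4 a5
  row 3: b31 b32 a3 a4 a5
Rows 1 and 3 agree on Studio; apply Studio→DName and equate their DName entries.
Rows 1 and 2 agree on DName, Budget; apply DName, Budget→Title, Studio and equate their Title, Studio entries.
Rows 1 and 3 agree on DName, Budget; apply DName, Budget→Title, Studio and equate their Title, Studio entries.
Row 1 is now all distinguished symbols — the join is lossless.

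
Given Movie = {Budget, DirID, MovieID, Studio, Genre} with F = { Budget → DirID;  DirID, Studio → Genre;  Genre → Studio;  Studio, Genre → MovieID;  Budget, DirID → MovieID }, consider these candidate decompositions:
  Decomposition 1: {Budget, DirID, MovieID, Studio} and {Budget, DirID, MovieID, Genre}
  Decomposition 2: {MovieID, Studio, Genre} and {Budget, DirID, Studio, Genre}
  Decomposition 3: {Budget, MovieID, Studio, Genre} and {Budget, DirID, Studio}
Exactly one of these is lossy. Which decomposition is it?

Decomposition 1

Decomposition 1: common = {Budget, DirID, MovieID}, closure = {Budget, DirID, MovieID} → lossy.
Decomposition 2: common = {Studio, Genre}, closure = {MovieID, Studio, Genre} → lossless.
Decomposition 3: common = {Budget, Studio}, closure = {Budget, DirID, MovieID, Studio, Genre} → lossless.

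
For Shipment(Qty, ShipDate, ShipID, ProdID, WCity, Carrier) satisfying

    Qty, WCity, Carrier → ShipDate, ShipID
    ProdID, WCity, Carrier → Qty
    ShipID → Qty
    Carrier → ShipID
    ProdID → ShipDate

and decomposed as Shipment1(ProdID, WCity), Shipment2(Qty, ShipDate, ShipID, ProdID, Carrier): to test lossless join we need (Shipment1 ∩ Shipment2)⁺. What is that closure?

Shipment1 ∩ Shipment2 = {ProdID}.
ProdID → ShipDate applies, adding ShipDate
Closure: {ShipDate, ProdID}.

ShipDate, ProdID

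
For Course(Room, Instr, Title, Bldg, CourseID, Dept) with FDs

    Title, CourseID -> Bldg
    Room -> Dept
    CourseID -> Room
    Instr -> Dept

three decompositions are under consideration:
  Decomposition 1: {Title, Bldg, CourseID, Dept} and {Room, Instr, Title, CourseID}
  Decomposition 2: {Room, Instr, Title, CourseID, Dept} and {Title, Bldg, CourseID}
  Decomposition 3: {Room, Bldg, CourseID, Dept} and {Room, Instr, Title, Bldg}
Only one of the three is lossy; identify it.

Decomposition 3

Decomposition 1: common = {Title, CourseID}, closure = {Room, Title, Bldg, CourseID, Dept} → lossless.
Decomposition 2: common = {Title, CourseID}, closure = {Room, Title, Bldg, CourseID, Dept} → lossless.
Decomposition 3: common = {Room, Bldg}, closure = {Room, Bldg, Dept} → lossy.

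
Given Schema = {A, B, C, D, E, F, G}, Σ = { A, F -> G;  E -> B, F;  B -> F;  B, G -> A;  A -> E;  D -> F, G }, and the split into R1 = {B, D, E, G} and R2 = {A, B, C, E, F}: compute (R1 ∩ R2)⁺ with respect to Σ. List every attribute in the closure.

B, E, F

R1 ∩ R2 = {B, E}.
E → B, F applies, adding F
Closure: {B, E, F}.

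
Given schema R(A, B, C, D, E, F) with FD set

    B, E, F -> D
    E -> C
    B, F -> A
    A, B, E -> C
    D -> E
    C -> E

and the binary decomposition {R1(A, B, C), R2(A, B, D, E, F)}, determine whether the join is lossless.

No

Common attributes: R1 ∩ R2 = {A, B}.
No dependency enlarges {A, B}, so (A, B)⁺ = {A, B}.
The closure contains neither all of R1 = {A, B, C} nor all of R2 = {A, B, D, E, F}, so the common attributes are not a superkey of either fragment. The join is lossy.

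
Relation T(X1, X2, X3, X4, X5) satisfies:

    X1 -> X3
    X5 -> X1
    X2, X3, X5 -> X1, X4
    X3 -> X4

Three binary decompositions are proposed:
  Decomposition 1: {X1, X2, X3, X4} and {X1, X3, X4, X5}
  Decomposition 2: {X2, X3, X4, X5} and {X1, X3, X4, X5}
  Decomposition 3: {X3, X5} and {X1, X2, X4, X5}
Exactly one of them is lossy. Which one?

Decomposition 1: common = {X1, X3, X4}, closure = {X1, X3, X4} → lossy.
Decomposition 2: common = {X3, X4, X5}, closure = {X1, X3, X4, X5} → lossless.
Decomposition 3: common = {X5}, closure = {X1, X3, X4, X5} → lossless.

Decomposition 1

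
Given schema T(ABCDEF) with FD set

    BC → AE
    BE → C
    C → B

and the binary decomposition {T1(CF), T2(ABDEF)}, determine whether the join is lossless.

No

Common attributes: T1 ∩ T2 = {F}.
No dependency enlarges {F}, so (F)⁺ = {F}.
The closure contains neither all of T1 = {CF} nor all of T2 = {ABDEF}, so the common attributes are not a superkey of either fragment. The join is lossy.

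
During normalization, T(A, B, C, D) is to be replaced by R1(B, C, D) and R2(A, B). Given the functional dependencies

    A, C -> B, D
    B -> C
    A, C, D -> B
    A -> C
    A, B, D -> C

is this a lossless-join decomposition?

Common attributes: R1 ∩ R2 = {B}.
Closure of {B}: B → C applies, adding C. So (B)⁺ = {B, C}.
The closure contains neither all of R1 = {B, C, D} nor all of R2 = {A, B}, so the common attributes are not a superkey of either fragment. The join is lossy.

No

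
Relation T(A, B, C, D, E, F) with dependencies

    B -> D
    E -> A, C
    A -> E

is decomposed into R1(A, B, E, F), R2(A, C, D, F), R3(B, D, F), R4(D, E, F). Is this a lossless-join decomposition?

Yes

Chase test. Columns are A, B, C, D, E, F; row i has aⱼ where attribute j ∈ Ri, else bᵢⱼ.
Initial tableau (one row per fragment):
  row 1: a1 a2 b13 b14 a5 a6
  row 2: a1 b22 a3 a4 b25 a6
  row 3: b31 a2 b33 a4 b35 a6
  row 4: b41 b42 b43 a4 a5 a6
Rows 1 and 3 agree on B; apply B→D and equate their D entries.
Rows 1 and 4 agree on E; apply E→A, C and equate their A, C entries.
Rows 1 and 2 agree on A; apply A→E and equate their E entries.
Rows 1 and 2 agree on E; apply E→A, C and equate their A, C entries.
Row 1 is now all distinguished symbols — the join is lossless.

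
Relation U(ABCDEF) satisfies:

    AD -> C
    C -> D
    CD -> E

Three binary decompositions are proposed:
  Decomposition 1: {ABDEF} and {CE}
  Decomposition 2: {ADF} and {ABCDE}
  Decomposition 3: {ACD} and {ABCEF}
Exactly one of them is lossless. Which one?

Decomposition 1: common = {E}, closure = {E} → lossy.
Decomposition 2: common = {AD}, closure = {ACDE} → lossy.
Decomposition 3: common = {AC}, closure = {ACDE} → lossless.

Decomposition 3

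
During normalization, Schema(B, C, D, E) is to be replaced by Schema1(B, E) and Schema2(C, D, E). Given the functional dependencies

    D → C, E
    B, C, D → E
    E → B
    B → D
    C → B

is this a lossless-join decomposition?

Common attributes: Schema1 ∩ Schema2 = {E}.
Closure of {E}: E → B applies, adding B; B → D applies, adding D; D → C, E applies, adding C. So (E)⁺ = {B, C, D, E}.
This closure contains every attribute of Schema1, so Schema1 ∩ Schema2 → Schema1. The join is lossless.

Yes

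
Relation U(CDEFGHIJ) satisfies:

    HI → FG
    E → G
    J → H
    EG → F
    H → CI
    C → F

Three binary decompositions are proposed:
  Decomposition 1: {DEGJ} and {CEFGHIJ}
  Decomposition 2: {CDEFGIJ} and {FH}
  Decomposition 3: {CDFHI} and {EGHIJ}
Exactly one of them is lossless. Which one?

Decomposition 1

Decomposition 1: common = {EGJ}, closure = {CEFGHIJ} → lossless.
Decomposition 2: common = {F}, closure = {F} → lossy.
Decomposition 3: common = {HI}, closure = {CFGHI} → lossy.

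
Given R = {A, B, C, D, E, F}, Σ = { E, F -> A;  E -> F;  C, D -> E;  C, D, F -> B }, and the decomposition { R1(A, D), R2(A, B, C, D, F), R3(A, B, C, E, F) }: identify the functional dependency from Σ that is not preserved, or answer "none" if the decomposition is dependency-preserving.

Check C, D → E: no single fragment contains all of {C, D, E}, and the restricted closure of {C, D} across the fragments never reaches {E}.
E, F → A is preserved.
E → F is preserved.
C, D, F → B is preserved.

C, D -> E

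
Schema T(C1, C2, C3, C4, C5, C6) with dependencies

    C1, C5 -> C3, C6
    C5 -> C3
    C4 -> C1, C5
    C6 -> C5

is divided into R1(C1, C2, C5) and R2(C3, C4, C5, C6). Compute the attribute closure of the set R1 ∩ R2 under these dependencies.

C3, C5

R1 ∩ R2 = {C5}.
C5 → C3 applies, adding C3
Closure: {C3, C5}.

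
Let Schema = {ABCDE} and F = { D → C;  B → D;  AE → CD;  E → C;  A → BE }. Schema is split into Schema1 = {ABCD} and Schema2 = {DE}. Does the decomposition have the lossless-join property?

Common attributes: Schema1 ∩ Schema2 = {D}.
Closure of {D}: D → C applies, adding C. So (D)⁺ = {CD}.
The closure contains neither all of Schema1 = {ABCD} nor all of Schema2 = {DE}, so the common attributes are not a superkey of either fragment. The join is lossy.

No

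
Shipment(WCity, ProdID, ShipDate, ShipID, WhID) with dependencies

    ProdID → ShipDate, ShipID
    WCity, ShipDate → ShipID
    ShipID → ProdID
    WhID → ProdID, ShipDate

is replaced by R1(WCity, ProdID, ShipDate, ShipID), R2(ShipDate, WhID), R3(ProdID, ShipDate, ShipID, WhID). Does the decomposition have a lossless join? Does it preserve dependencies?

Lossless test (chase): Rows 2 and 3 agree on WhID; apply WhID→ProdID, ShipDate and equate their ProdID, ShipDate entries. Rows 1 and 2 agree on ProdID; apply ProdID→ShipDate, ShipID and equate their ShipDate, ShipID entries. No row becomes fully distinguished — the join is lossy.
Dependency preservation: every FD's attributes lie within a single fragment, so each can be enforced locally — preserved.

lossy but dependency-preserving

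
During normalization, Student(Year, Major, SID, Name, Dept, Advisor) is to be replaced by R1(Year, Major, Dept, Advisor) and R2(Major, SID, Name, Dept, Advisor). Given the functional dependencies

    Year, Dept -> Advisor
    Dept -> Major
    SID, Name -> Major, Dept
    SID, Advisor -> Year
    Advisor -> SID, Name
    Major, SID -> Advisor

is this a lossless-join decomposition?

Yes

Common attributes: R1 ∩ R2 = {Major, Dept, Advisor}.
Closure of {Major, Dept, Advisor}: Advisor → SID, Name applies, adding SID, Name; SID, Advisor → Year applies, adding Year. So (Major, Dept, Advisor)⁺ = {Year, Major, SID, Name, Dept, Advisor}.
This closure contains every attribute of R1, so R1 ∩ R2 → R1. The join is lossless.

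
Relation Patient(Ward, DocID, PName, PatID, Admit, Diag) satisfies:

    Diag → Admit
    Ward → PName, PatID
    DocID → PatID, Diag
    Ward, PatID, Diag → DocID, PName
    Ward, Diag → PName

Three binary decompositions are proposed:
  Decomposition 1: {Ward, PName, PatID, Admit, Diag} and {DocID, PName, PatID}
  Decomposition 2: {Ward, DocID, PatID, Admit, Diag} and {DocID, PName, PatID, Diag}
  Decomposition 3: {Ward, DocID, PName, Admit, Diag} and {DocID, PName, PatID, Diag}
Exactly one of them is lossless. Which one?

Decomposition 1: common = {PName, PatID}, closure = {PName, PatID} → lossy.
Decomposition 2: common = {DocID, PatID, Diag}, closure = {DocID, PatID, Admit, Diag} → lossy.
Decomposition 3: common = {DocID, PName, Diag}, closure = {DocID, PName, PatID, Admit, Diag} → lossless.

Decomposition 3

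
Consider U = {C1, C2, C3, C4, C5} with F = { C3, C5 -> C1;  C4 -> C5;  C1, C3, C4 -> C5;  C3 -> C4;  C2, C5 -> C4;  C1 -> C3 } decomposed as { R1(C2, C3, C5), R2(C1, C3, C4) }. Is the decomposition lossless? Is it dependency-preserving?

lossless but not dependency-preserving

Lossless test: (C3)⁺ = {C1, C3, C4, C5}, which contains all of one fragment — lossless.
Dependency preservation: the restricted closure of {C4} across the fragments never reaches {C5}, so C4 → C5 cannot be enforced without a join — not preserved.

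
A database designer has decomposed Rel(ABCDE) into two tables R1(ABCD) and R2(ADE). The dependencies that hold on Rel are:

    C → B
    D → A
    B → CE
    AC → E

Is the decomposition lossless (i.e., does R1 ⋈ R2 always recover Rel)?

No

Common attributes: R1 ∩ R2 = {AD}.
No dependency enlarges {AD}, so (AD)⁺ = {AD}.
The closure contains neither all of R1 = {ABCD} nor all of R2 = {ADE}, so the common attributes are not a superkey of either fragment. The join is lossy.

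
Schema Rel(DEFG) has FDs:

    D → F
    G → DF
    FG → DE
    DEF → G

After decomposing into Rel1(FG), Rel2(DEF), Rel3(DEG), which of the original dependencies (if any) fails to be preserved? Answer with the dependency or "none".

D → F lies within Rel2.
G → DF: restricted closure across fragments reaches DF.
FG → DE: restricted closure across fragments reaches DE.
DEF → G: restricted closure across fragments reaches G.
Every dependency is enforceable on the fragments, so the decomposition is dependency-preserving.

none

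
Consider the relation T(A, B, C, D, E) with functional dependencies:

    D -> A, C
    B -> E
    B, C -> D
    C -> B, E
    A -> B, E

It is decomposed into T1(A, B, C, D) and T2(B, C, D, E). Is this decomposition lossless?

Common attributes: T1 ∩ T2 = {B, C, D}.
Closure of {B, C, D}: D → A, C applies, adding A; B → E applies, adding E. So (B, C, D)⁺ = {A, B, C, D, E}.
This closure contains every attribute of T1, so T1 ∩ T2 → T1. The join is lossless.

Yes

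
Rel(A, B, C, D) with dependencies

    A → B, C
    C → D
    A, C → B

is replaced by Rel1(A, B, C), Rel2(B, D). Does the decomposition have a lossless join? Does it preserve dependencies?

lossy and not dependency-preserving

Lossless test: (B)⁺ = {B}, which is a superkey of neither fragment — lossy.
Dependency preservation: the restricted closure of {C} across the fragments never reaches {D}, so C → D cannot be enforced without a join — not preserved.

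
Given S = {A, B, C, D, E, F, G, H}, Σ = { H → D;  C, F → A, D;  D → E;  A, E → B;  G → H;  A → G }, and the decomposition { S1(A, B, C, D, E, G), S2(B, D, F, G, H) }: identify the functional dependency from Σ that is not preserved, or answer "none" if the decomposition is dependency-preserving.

Check C, F → A, D: no single fragment contains all of {A, C, D, F}, and the restricted closure of {C, F} across the fragments never reaches {A, D}.
H → D is preserved.
D → E is preserved.
A, E → B is preserved.
G → H is preserved.
A → G is preserved.

C, F → A, D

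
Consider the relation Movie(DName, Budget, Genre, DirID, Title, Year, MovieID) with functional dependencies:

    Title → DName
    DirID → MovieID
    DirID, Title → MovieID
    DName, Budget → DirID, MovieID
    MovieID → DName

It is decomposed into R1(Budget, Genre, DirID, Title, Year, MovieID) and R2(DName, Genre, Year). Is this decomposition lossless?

No

Common attributes: R1 ∩ R2 = {Genre, Year}.
No dependency enlarges {Genre, Year}, so (Genre, Year)⁺ = {Genre, Year}.
The closure contains neither all of R1 = {Budget, Genre, DirID, Title, Year, MovieID} nor all of R2 = {DName, Genre, Year}, so the common attributes are not a superkey of either fragment. The join is lossy.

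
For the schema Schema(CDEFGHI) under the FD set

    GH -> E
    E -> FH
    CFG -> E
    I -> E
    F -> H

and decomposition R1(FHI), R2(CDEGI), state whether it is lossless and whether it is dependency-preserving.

lossless but not dependency-preserving

Lossless test: (I)⁺ = {EFHI}, which contains all of one fragment — lossless.
Dependency preservation: the restricted closure of {GH} across the fragments never reaches {E}, so GH → E cannot be enforced without a join — not preserved.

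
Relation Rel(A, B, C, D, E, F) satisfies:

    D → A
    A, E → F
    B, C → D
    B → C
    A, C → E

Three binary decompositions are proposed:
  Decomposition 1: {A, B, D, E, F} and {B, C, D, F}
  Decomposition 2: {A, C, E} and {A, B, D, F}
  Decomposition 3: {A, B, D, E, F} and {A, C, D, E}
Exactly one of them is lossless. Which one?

Decomposition 1

Decomposition 1: common = {B, D, F}, closure = {A, B, C, D, E, F} → lossless.
Decomposition 2: common = {A}, closure = {A} → lossy.
Decomposition 3: common = {A, D, E}, closure = {A, D, E, F} → lossy.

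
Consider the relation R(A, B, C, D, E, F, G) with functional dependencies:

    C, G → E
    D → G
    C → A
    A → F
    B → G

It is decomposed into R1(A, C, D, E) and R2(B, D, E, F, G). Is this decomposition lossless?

No

Common attributes: R1 ∩ R2 = {D, E}.
Closure of {D, E}: D → G applies, adding G. So (D, E)⁺ = {D, E, G}.
The closure contains neither all of R1 = {A, C, D, E} nor all of R2 = {B, D, E, F, G}, so the common attributes are not a superkey of either fragment. The join is lossy.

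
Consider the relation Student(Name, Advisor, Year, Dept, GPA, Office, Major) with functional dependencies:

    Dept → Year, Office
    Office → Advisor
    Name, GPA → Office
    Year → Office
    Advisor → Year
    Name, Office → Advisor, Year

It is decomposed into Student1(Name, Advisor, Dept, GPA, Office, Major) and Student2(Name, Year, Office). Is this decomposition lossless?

Common attributes: Student1 ∩ Student2 = {Name, Office}.
Closure of {Name, Office}: Office → Advisor applies, adding Advisor; Advisor → Year applies, adding Year. So (Name, Office)⁺ = {Name, Advisor, Year, Office}.
This closure contains every attribute of Student2, so Student1 ∩ Student2 → Student2. The join is lossless.

Yes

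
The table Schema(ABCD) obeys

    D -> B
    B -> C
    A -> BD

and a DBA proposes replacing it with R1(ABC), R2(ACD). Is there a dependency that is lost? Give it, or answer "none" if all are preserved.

Check D → B: no single fragment contains all of {BD}, and the restricted closure of {D} across the fragments never reaches {B}.
B → C is preserved.
A → BD is preserved.

D -> B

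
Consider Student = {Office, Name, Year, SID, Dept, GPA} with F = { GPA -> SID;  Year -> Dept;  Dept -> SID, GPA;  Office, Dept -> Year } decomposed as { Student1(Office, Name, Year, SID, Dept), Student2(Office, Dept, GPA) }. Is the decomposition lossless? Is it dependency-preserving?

lossless but not dependency-preserving

Lossless test: (Office, Dept)⁺ = {Office, Year, SID, Dept, GPA}, which contains all of one fragment — lossless.
Dependency preservation: the restricted closure of {GPA} across the fragments never reaches {SID}, so GPA → SID cannot be enforced without a join — not preserved.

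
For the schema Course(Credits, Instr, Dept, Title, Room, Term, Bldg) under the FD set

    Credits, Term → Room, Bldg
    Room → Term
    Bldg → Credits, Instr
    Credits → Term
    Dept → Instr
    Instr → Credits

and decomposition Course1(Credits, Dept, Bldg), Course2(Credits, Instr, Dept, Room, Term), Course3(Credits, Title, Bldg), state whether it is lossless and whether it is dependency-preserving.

lossy but dependency-preserving

Lossless test (chase): Rows 1 and 3 agree on Bldg; apply Bldg→Credits, Instr and equate their Credits, Instr entries. Rows 1 and 2 agree on Credits; apply Credits→Term and equate their Term entries. Rows 1 and 3 agree on Credits; apply Credits→Term and equate their Term entries. Rows 1 and 2 agree on Dept; apply Dept→Instr and equate their Instr entries. Rows 1 and 2 agree on Credits, Term; apply Credits, Term→Room, Bldg and equate their Room, Bldg entries. Rows 1 and 3 agree on Credits, Term; apply Credits, Term→Room, Bldg and equate their Room, Bldg entries. No row becomes fully distinguished — the join is lossy.
Dependency preservation: Credits, Term → Room, Bldg; Bldg → Credits, Instr are not contained in any single fragment, but the restricted closure of each left-hand side across the fragments still reaches the right-hand side; the remaining FDs each lie inside some fragment. All dependencies are preserved.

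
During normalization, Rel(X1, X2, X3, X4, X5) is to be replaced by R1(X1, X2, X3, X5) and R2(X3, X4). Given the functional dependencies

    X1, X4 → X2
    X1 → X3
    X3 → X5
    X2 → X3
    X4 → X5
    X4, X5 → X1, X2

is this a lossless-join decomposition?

Common attributes: R1 ∩ R2 = {X3}.
Closure of {X3}: X3 → X5 applies, adding X5. So (X3)⁺ = {X3, X5}.
The closure contains neither all of R1 = {X1, X2, X3, X5} nor all of R2 = {X3, X4}, so the common attributes are not a superkey of either fragment. The join is lossy.

No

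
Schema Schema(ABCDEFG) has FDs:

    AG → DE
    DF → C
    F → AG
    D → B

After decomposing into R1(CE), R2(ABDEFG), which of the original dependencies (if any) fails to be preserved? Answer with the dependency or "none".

Check DF → C: no single fragment contains all of {CDF}, and the restricted closure of {DF} across the fragments never reaches {C}.
AG → DE is preserved.
F → AG is preserved.
D → B is preserved.

DF → C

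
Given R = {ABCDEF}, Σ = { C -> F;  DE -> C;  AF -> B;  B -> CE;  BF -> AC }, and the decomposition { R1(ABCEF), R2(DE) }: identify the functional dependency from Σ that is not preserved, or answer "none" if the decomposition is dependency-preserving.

DE -> C

Check DE → C: no single fragment contains all of {CDE}, and the restricted closure of {DE} across the fragments never reaches {C}.
C → F is preserved.
AF → B is preserved.
B → CE is preserved.
BF → AC is preserved.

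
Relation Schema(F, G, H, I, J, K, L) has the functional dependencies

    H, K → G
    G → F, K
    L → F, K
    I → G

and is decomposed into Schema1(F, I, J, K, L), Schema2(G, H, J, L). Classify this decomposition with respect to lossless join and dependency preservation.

Lossless test: (J, L)⁺ = {F, J, K, L}, which is a superkey of neither fragment — lossy.
Dependency preservation: the restricted closure of {H, K} across the fragments never reaches {G}, so H, K → G cannot be enforced without a join — not preserved.

lossy and not dependency-preserving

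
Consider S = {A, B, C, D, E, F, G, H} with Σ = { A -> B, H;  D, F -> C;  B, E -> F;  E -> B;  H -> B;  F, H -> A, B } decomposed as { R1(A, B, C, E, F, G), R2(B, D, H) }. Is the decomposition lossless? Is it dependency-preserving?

Lossless test: (B)⁺ = {B}, which is a superkey of neither fragment — lossy.
Dependency preservation: the restricted closure of {A} across the fragments never reaches {B, H}, so A → B, H cannot be enforced without a join — not preserved.

lossy and not dependency-preserving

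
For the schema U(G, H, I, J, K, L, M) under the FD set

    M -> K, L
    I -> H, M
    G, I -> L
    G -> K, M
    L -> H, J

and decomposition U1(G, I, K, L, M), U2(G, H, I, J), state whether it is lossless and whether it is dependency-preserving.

lossless but not dependency-preserving

Lossless test: (G, I)⁺ = {G, H, I, J, K, L, M}, which contains all of one fragment — lossless.
Dependency preservation: the restricted closure of {L} across the fragments never reaches {H, J}, so L → H, J cannot be enforced without a join — not preserved.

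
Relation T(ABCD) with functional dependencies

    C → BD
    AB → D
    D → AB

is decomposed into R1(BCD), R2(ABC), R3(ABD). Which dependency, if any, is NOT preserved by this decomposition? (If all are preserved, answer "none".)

C → BD lies within R1.
AB → D lies within R3.
D → AB lies within R3.
Every dependency is enforceable on the fragments, so the decomposition is dependency-preserving.

none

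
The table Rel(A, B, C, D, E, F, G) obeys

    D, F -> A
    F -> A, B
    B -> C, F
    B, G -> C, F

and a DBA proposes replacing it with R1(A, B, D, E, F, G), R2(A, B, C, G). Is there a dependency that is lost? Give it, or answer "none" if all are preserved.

none

D, F → A lies within R1.
F → A, B lies within R1.
B → C, F: restricted closure across fragments reaches C, F.
B, G → C, F: restricted closure across fragments reaches C, F.
Every dependency is enforceable on the fragments, so the decomposition is dependency-preserving.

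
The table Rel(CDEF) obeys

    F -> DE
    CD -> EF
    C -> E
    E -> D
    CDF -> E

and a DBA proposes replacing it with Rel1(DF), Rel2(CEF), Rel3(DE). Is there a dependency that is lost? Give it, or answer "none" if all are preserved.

F → DE: restricted closure across fragments reaches DE.
CD → EF: restricted closure across fragments reaches EF.
C → E lies within Rel2.
E → D lies within Rel3.
CDF → E: restricted closure across fragments reaches E.
Every dependency is enforceable on the fragments, so the decomposition is dependency-preserving.

none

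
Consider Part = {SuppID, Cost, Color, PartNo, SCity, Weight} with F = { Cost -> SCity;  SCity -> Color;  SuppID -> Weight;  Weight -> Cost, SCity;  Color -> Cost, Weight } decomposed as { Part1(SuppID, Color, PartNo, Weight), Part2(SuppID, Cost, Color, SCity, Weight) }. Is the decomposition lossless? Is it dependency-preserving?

Lossless test: (SuppID, Color, Weight)⁺ = {SuppID, Cost, Color, SCity, Weight}, which contains all of one fragment — lossless.
Dependency preservation: every FD's attributes lie within a single fragment, so each can be enforced locally — preserved.

lossless and dependency-preserving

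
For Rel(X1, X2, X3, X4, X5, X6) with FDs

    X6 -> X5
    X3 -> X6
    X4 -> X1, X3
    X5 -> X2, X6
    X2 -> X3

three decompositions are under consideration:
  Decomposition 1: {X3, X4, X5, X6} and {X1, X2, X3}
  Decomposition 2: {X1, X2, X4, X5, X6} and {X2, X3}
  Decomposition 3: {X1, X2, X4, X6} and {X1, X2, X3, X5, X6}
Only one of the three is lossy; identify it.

Decomposition 1

Decomposition 1: common = {X3}, closure = {X2, X3, X5, X6} → lossy.
Decomposition 2: common = {X2}, closure = {X2, X3, X5, X6} → lossless.
Decomposition 3: common = {X1, X2, X6}, closure = {X1, X2, X3, X5, X6} → lossless.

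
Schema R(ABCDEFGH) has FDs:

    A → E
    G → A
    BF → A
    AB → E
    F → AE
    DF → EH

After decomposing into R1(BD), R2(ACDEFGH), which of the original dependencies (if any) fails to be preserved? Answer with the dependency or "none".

none

A → E lies within R2.
G → A lies within R2.
BF → A: restricted closure across fragments reaches A.
AB → E: restricted closure across fragments reaches E.
F → AE lies within R2.
DF → EH lies within R2.
Every dependency is enforceable on the fragments, so the decomposition is dependency-preserving.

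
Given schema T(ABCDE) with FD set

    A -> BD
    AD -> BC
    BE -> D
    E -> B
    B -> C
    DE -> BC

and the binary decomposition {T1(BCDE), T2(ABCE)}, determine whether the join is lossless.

Yes

Common attributes: T1 ∩ T2 = {BCE}.
Closure of {BCE}: BE → D applies, adding D. So (BCE)⁺ = {BCDE}.
This closure contains every attribute of T1, so T1 ∩ T2 → T1. The join is lossless.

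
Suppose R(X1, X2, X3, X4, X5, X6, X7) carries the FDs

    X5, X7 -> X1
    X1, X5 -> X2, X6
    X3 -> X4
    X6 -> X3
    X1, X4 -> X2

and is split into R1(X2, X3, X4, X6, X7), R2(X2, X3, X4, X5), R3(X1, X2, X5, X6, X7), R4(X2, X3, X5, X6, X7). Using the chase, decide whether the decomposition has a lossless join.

Yes

Chase test. Columns are X1, X2, X3, X4, X5, X6, X7; row i has aⱼ where attribute j ∈ Ri, else bᵢⱼ.
Initial tableau (one row per fragment):
  row 1: b11 a2 a3 a4 b15 a6 a7
  row 2: b21 a2 a3 a4 a5 b26 b27
  row 3: a1 a2 b33 b34 a5 a6 a7
  row 4: b41 a2 a3 b44 a5 a6 a7
Rows 3 and 4 agree on X5, X7; apply X5, X7→X1 and equate their X1 entries.
Rows 1 and 4 agree on X3; apply X3→X4 and equate their X4 entries.
Rows 1 and 3 agree on X6; apply X6→X3 and equate their X3 entries.
Rows 1 and 3 agree on X3; apply X3→X4 and equate their X4 entries.
Row 3 is now all distinguished symbols — the join is lossless.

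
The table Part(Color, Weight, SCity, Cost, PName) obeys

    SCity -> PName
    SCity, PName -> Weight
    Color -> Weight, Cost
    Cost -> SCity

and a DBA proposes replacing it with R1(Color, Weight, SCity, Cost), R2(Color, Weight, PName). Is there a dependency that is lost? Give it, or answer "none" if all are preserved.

Check SCity → PName: no single fragment contains all of {SCity, PName}, and the restricted closure of {SCity} across the fragments never reaches {PName}.
SCity, PName → Weight is preserved.
Color → Weight, Cost is preserved.
Cost → SCity is preserved.

SCity -> PName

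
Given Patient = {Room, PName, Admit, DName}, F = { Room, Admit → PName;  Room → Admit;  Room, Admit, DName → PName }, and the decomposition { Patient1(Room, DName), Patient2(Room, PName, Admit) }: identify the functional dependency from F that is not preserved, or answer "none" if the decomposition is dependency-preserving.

Room, Admit → PName lies within Patient2.
Room → Admit lies within Patient2.
Room, Admit, DName → PName: restricted closure across fragments reaches PName.
Every dependency is enforceable on the fragments, so the decomposition is dependency-preserving.

none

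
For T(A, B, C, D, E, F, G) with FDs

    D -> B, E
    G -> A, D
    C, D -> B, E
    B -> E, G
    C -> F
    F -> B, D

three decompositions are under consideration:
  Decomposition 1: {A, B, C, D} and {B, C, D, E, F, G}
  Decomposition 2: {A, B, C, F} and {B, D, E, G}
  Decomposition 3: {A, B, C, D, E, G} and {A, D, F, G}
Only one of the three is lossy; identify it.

Decomposition 3

Decomposition 1: common = {B, C, D}, closure = {A, B, C, D, E, F, G} → lossless.
Decomposition 2: common = {B}, closure = {A, B, D, E, G} → lossless.
Decomposition 3: common = {A, D, G}, closure = {A, B, D, E, G} → lossy.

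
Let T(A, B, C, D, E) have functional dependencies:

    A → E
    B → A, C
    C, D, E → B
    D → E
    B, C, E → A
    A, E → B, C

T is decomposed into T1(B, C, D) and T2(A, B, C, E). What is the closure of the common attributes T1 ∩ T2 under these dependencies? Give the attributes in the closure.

A, B, C, E

T1 ∩ T2 = {B, C}.
B → A, C applies, adding A
A → E applies, adding E
Closure: {A, B, C, E}.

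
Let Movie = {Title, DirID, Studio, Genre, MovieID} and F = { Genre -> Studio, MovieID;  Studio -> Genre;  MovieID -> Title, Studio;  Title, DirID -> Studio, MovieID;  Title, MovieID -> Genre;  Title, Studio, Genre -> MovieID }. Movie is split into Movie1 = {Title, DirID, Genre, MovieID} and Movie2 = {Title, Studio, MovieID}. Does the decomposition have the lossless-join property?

Common attributes: Movie1 ∩ Movie2 = {Title, MovieID}.
Closure of {Title, MovieID}: MovieID → Title, Studio applies, adding Studio; Title, MovieID → Genre applies, adding Genre. So (Title, MovieID)⁺ = {Title, Studio, Genre, MovieID}.
This closure contains every attribute of Movie2, so Movie1 ∩ Movie2 → Movie2. The join is lossless.

Yes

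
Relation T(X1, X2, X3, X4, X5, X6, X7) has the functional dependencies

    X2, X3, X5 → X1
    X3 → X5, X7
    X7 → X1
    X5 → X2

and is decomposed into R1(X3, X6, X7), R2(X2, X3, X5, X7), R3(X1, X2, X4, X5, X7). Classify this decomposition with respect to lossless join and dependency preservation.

Lossless test (chase): Rows 1 and 2 agree on X3; apply X3→X5, X7 and equate their X5, X7 entries. Rows 1 and 2 agree on X7; apply X7→X1 and equate their X1 entries. Rows 1 and 3 agree on X7; apply X7→X1 and equate their X1 entries. Rows 1 and 2 agree on X5; apply X5→X2 and equate their X2 entries. No row becomes fully distinguished — the join is lossy.
Dependency preservation: X2, X3, X5 → X1 is not contained in any single fragment, but the restricted closure of its left-hand side across the fragments still reaches the right-hand side; the remaining FDs each lie inside some fragment. All dependencies are preserved.

lossy but dependency-preserving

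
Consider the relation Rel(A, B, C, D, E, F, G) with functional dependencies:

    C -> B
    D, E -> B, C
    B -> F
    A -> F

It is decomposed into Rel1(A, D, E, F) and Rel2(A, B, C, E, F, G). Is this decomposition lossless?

No

Common attributes: Rel1 ∩ Rel2 = {A, E, F}.
No dependency enlarges {A, E, F}, so (A, E, F)⁺ = {A, E, F}.
The closure contains neither all of Rel1 = {A, D, E, F} nor all of Rel2 = {A, B, C, E, F, G}, so the common attributes are not a superkey of either fragment. The join is lossy.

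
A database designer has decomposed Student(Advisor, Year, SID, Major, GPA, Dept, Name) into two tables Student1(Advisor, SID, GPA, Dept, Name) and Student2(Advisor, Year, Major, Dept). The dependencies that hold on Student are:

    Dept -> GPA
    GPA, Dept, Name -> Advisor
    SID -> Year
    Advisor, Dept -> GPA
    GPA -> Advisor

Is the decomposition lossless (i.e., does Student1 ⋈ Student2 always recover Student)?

Common attributes: Student1 ∩ Student2 = {Advisor, Dept}.
Closure of {Advisor, Dept}: Dept → GPA applies, adding GPA. So (Advisor, Dept)⁺ = {Advisor, GPA, Dept}.
The closure contains neither all of Student1 = {Advisor, SID, GPA, Dept, Name} nor all of Student2 = {Advisor, Year, Major, Dept}, so the common attributes are not a superkey of either fragment. The join is lossy.

No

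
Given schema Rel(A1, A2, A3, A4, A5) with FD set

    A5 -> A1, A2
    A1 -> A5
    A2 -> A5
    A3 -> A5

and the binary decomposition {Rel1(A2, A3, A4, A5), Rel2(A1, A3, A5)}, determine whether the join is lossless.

Yes

Common attributes: Rel1 ∩ Rel2 = {A3, A5}.
Closure of {A3, A5}: A5 → A1, A2 applies, adding A1, A2. So (A3, A5)⁺ = {A1, A2, A3, A5}.
This closure contains every attribute of Rel2, so Rel1 ∩ Rel2 → Rel2. The join is lossless.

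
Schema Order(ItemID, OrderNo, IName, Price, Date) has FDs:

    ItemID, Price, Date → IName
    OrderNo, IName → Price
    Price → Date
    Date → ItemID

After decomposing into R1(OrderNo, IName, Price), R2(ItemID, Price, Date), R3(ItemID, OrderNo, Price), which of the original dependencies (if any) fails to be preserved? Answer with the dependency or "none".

none

ItemID, Price, Date → IName: restricted closure across fragments reaches IName.
OrderNo, IName → Price lies within R1.
Price → Date lies within R2.
Date → ItemID lies within R2.
Every dependency is enforceable on the fragments, so the decomposition is dependency-preserving.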